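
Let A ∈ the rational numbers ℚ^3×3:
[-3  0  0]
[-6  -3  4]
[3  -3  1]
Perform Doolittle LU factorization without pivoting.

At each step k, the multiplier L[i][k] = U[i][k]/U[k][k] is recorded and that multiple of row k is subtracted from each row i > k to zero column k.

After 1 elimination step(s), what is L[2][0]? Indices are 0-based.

L[2][0] = -1

Step 1: pivot at (0,0) is -3.
  row1 ← row1 − (2)·row0  ⇒  L[1][0]=2, U row1=(0, -3, 4)
  row2 ← row2 − (-1)·row0  ⇒  L[2][0]=-1, U row2=(0, -3, 1)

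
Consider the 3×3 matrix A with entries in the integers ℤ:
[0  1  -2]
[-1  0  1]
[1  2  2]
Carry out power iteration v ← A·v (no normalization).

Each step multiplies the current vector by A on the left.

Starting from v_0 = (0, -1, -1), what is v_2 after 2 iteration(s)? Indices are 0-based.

v_2 = (7, -5, -9)

v_0 = (0, -1, -1).
v_1 = A·v_0 = (1, -1, -4).
v_2 = A·v_1 = (7, -5, -9).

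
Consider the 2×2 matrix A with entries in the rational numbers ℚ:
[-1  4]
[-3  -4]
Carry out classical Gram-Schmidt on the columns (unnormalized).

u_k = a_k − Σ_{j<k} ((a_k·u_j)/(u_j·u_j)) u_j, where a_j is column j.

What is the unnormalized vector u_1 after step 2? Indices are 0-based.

u_1 = (24/5, -8/5)

Step 1: u_0 = a_0 = (-1, -3).
Step 2: u_1 = a_1 − (4/5)·u_0 = (24/5, -8/5).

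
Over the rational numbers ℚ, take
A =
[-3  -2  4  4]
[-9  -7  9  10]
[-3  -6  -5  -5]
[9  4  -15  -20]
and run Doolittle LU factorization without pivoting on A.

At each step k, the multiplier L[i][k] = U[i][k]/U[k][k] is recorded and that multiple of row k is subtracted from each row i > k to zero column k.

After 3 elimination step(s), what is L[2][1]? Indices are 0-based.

L[2][1] = 4

Step 1: pivot at (0,0) is -3.
  row1 ← row1 − (3)·row0  ⇒  L[1][0]=3, U row1=(0, -1, -3, -2)
  row2 ← row2 − (1)·row0  ⇒  L[2][0]=1, U row2=(0, -4, -9, -9)
  row3 ← row3 − (-3)·row0  ⇒  L[3][0]=-3, U row3=(0, -2, -3, -8)
Step 2: pivot at (1,1) is -1.
  row2 ← row2 − (4)·row1  ⇒  L[2][1]=4, U row2=(0, 0, 3, -1)
  row3 ← row3 − (2)·row1  ⇒  L[3][1]=2, U row3=(0, 0, 3, -4)
Step 3: pivot at (2,2) is 3.
  row3 ← row3 − (1)·row2  ⇒  L[3][2]=1, U row3=(0, 0, 0, -3)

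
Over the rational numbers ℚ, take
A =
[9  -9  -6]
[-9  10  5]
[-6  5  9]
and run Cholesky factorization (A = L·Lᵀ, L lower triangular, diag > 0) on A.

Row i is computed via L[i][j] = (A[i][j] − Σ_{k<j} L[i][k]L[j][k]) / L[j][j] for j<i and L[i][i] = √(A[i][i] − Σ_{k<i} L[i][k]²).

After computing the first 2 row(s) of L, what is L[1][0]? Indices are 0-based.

L[1][0] = -3

Step 1: L[0][0] = √(9) = 3.
  L[1][0] = (-9) / L[0][0] = -3.
Step 2: L[1][1] = √(1) = 1.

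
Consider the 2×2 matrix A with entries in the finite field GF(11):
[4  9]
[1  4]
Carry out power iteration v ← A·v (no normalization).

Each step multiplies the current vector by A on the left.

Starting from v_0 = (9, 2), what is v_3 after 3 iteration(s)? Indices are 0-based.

v_3 = (0, 10)

v_0 = (9, 2).
v_1 = A·v_0 = (10, 6).
v_2 = A·v_1 = (6, 1).
v_3 = A·v_2 = (0, 10).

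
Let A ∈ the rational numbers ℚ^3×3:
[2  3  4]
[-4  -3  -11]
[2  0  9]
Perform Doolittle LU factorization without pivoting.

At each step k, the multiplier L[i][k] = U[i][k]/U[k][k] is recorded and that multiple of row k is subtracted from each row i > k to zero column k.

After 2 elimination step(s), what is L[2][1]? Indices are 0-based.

[col 0] pivot 2
  R1 -= -2*R0 → (0, 3, -3)  (L[1][0] := -2)
  R2 -= 1*R0 → (0, -3, 5)  (L[2][0] := 1)
[col 1] pivot 3
  R2 -= -1*R1 → (0, 0, 2)  (L[2][1] := -1)

L[2][1] = -1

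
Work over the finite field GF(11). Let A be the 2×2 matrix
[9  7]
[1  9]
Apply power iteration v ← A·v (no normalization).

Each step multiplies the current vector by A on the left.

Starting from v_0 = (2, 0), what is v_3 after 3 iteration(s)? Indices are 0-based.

v_3 = (10, 5)

v_0 = (2, 0).
v_1 = A·v_0 = (7, 2).
v_2 = A·v_1 = (0, 3).
v_3 = A·v_2 = (10, 5).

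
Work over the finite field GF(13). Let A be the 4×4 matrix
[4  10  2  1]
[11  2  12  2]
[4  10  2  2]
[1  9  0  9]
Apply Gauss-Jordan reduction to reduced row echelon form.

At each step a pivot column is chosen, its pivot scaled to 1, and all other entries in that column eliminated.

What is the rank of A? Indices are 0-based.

rank = 4

step 1: normalize row 0 (÷4) = (1, 9, 7, 10)
  row 1: subtract 11×row0 = (0, 7, 0, 9)
  row 2: subtract 4×row0 = (0, 0, 0, 1)
  row 3: subtract 1×row0 = (0, 0, 6, 12)
step 2: normalize row 1 (÷7) = (0, 1, 0, 5)
  row 0: subtract 9×row1 = (1, 0, 7, 4)
step 3: exchange rows 2,3
step 3: normalize row 2 (÷6) = (0, 0, 1, 2)
  row 0: subtract 7×row2 = (1, 0, 0, 3)
step 4: normalize row 3 (÷1) = (0, 0, 0, 1)
  row 0: subtract 3×row3 = (1, 0, 0, 0)
  row 1: subtract 5×row3 = (0, 1, 0, 0)
  row 2: subtract 2×row3 = (0, 0, 1, 0)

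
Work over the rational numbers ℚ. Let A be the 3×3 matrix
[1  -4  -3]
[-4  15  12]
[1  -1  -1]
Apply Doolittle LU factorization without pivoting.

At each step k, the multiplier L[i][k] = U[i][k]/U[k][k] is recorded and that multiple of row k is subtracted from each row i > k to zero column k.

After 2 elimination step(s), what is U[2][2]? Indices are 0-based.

k=0: U[0][0]=1
  eliminate (1,0): mult=-4, new row 1: (0, -1, 0); set L[1][0]=-4
  eliminate (2,0): mult=1, new row 2: (0, 3, 2); set L[2][0]=1
k=1: U[1][1]=-1
  eliminate (2,1): mult=-3, new row 2: (0, 0, 2); set L[2][1]=-3

U[2][2] = 2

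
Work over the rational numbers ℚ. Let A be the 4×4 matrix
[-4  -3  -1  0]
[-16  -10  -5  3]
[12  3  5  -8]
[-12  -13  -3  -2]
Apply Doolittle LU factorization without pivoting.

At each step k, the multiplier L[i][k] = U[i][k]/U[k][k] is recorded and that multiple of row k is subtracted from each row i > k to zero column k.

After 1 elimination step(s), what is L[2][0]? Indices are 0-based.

k=0: U[0][0]=-4
  eliminate (1,0): mult=4, new row 1: (0, 2, -1, 3); set L[1][0]=4
  eliminate (2,0): mult=-3, new row 2: (0, -6, 2, -8); set L[2][0]=-3
  eliminate (3,0): mult=3, new row 3: (0, -4, 0, -2); set L[3][0]=3

L[2][0] = -3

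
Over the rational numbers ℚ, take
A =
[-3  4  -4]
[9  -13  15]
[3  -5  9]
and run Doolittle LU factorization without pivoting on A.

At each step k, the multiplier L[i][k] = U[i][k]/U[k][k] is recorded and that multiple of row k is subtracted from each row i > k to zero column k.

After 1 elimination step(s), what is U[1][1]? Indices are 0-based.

U[1][1] = -1

Step 1: pivot at (0,0) is -3.
  row1 ← row1 − (-3)·row0  ⇒  L[1][0]=-3, U row1=(0, -1, 3)
  row2 ← row2 − (-1)·row0  ⇒  L[2][0]=-1, U row2=(0, -1, 5)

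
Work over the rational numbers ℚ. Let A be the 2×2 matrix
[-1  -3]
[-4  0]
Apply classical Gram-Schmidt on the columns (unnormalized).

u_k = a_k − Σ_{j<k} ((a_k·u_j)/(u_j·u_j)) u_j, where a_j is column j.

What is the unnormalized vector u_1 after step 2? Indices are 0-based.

Step 1: u_0 = a_0 = (-1, -4).
Step 2: u_1 = a_1 − (3/17)·u_0 = (-48/17, 12/17).

u_1 = (-48/17, 12/17)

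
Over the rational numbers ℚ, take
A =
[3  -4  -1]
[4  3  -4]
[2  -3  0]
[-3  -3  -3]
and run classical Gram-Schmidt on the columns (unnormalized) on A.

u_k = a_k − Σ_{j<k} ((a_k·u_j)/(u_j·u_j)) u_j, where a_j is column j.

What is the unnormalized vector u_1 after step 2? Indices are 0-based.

Step 1: u_0 = a_0 = (3, 4, 2, -3).
Step 2: u_1 = a_1 − (3/38)·u_0 = (-161/38, 51/19, -60/19, -105/38).

u_1 = (-161/38, 51/19, -60/19, -105/38)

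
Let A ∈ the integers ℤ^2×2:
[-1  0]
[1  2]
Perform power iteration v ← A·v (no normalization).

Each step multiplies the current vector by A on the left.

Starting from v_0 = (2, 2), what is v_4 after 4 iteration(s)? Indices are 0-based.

v_4 = (2, 42)

v_0 = (2, 2).
v_1 = A·v_0 = (-2, 6).
v_2 = A·v_1 = (2, 10).
v_3 = A·v_2 = (-2, 22).
v_4 = A·v_3 = (2, 42).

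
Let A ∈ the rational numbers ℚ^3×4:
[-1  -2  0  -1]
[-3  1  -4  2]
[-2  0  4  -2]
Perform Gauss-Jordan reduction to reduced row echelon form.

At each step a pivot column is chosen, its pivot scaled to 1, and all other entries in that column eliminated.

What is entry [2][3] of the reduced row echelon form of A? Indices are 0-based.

M[2][3] = -5/11

step 1: normalize row 0 (÷-1) = (1, 2, 0, 1)
  row 1: subtract -3×row0 = (0, 7, -4, 5)
  row 2: subtract -2×row0 = (0, 4, 4, 0)
step 2: normalize row 1 (÷7) = (0, 1, -4/7, 5/7)
  row 0: subtract 2×row1 = (1, 0, 8/7, -3/7)
  row 2: subtract 4×row1 = (0, 0, 44/7, -20/7)
step 3: normalize row 2 (÷44/7) = (0, 0, 1, -5/11)
  row 0: subtract 8/7×row2 = (1, 0, 0, 1/11)
  row 1: subtract -4/7×row2 = (0, 1, 0, 5/11)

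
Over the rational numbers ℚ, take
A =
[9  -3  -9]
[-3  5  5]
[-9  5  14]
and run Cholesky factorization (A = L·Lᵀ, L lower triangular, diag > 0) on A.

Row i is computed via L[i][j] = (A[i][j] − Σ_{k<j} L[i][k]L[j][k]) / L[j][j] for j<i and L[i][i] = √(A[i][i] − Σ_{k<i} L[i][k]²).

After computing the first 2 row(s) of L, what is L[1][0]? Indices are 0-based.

Step 1: L[0][0] = √(9) = 3.
  L[1][0] = (-3) / L[0][0] = -1.
Step 2: L[1][1] = √(4) = 2.

L[1][0] = -1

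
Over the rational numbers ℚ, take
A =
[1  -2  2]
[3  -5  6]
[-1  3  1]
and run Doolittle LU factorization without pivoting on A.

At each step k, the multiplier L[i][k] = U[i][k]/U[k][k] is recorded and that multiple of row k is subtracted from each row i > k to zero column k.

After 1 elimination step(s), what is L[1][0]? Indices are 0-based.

L[1][0] = 3

Step 1: pivot at (0,0) is 1.
  row1 ← row1 − (3)·row0  ⇒  L[1][0]=3, U row1=(0, 1, 0)
  row2 ← row2 − (-1)·row0  ⇒  L[2][0]=-1, U row2=(0, 1, 3)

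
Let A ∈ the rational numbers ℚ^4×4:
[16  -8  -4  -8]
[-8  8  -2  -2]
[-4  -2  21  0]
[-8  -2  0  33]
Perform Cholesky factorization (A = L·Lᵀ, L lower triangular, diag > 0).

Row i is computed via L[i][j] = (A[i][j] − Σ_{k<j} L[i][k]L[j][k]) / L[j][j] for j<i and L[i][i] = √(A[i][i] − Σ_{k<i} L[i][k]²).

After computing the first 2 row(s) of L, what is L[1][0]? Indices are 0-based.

L[1][0] = -2

Step 1: L[0][0] = √(16) = 4.
  L[1][0] = (-8) / L[0][0] = -2.
Step 2: L[1][1] = √(4) = 2.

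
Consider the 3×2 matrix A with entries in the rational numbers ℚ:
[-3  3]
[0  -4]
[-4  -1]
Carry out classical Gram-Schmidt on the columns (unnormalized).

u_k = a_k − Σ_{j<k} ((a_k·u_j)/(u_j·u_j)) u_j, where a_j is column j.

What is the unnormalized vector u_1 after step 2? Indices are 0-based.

Step 1: u_0 = a_0 = (-3, 0, -4).
Step 2: u_1 = a_1 − (-1/5)·u_0 = (12/5, -4, -9/5).

u_1 = (12/5, -4, -9/5)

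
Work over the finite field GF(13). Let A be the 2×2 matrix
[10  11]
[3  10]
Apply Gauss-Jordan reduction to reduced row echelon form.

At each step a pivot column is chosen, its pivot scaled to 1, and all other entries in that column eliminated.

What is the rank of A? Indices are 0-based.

rank = 2

[1] R0 /= 10  ⇒  (1, 5)
     R1 -= 3·R0  ⇒  (0, 8)
[2] R1 /= 8  ⇒  (0, 1)
     R0 -= 5·R1  ⇒  (1, 0)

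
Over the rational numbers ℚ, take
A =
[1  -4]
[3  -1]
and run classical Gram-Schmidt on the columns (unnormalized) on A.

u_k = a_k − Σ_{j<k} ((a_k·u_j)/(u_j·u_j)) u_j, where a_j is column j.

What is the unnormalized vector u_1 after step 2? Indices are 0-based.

Step 1: u_0 = a_0 = (1, 3).
Step 2: u_1 = a_1 − (-7/10)·u_0 = (-33/10, 11/10).

u_1 = (-33/10, 11/10)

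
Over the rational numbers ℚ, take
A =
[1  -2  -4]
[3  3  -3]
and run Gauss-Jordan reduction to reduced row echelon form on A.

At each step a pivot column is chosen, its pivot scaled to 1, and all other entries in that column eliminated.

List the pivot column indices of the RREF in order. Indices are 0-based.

pivot columns: 0, 1

pivot(0,0)=1: scale R0 → (1, -2, -4)
  clear (1,0): R1 −= (3)R0 → (0, 9, 9)
pivot(1,1)=9: scale R1 → (0, 1, 1)
  clear (0,1): R0 −= (-2)R1 → (1, 0, -2)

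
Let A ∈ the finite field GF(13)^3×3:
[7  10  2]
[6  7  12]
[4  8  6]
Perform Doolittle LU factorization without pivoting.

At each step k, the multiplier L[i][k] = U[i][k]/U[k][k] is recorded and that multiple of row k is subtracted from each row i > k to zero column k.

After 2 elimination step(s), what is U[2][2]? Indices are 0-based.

U[2][2] = 8

Step 1: pivot at (0,0) is 7.
  row1 ← row1 − (12)·row0  ⇒  L[1][0]=12, U row1=(0, 4, 1)
  row2 ← row2 − (8)·row0  ⇒  L[2][0]=8, U row2=(0, 6, 3)
Step 2: pivot at (1,1) is 4.
  row2 ← row2 − (8)·row1  ⇒  L[2][1]=8, U row2=(0, 0, 8)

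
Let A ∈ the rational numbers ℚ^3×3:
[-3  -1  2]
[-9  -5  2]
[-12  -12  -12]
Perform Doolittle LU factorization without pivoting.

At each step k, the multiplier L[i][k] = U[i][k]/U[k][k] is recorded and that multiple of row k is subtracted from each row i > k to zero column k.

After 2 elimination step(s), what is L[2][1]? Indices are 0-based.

L[2][1] = 4

k=0: U[0][0]=-3
  eliminate (1,0): mult=3, new row 1: (0, -2, -4); set L[1][0]=3
  eliminate (2,0): mult=4, new row 2: (0, -8, -20); set L[2][0]=4
k=1: U[1][1]=-2
  eliminate (2,1): mult=4, new row 2: (0, 0, -4); set L[2][1]=4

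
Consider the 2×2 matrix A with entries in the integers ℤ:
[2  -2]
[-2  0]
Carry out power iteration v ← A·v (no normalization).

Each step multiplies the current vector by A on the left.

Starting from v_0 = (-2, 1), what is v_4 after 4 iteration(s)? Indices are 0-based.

v_0 = (-2, 1).
v_1 = A·v_0 = (-6, 4).
v_2 = A·v_1 = (-20, 12).
v_3 = A·v_2 = (-64, 40).
v_4 = A·v_3 = (-208, 128).

v_4 = (-208, 128)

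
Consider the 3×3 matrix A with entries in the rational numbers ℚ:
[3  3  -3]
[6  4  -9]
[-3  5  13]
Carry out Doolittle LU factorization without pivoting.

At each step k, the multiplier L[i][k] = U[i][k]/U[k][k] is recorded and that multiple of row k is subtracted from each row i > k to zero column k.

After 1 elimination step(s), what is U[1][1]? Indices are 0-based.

U[1][1] = -2

Step 1: pivot at (0,0) is 3.
  row1 ← row1 − (2)·row0  ⇒  L[1][0]=2, U row1=(0, -2, -3)
  row2 ← row2 − (-1)·row0  ⇒  L[2][0]=-1, U row2=(0, 8, 10)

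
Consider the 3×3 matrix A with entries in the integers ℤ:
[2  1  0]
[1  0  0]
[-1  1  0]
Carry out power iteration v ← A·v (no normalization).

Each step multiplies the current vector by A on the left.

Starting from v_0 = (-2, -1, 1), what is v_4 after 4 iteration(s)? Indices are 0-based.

v_4 = (-70, -29, 17)

v_0 = (-2, -1, 1).
v_1 = A·v_0 = (-5, -2, 1).
v_2 = A·v_1 = (-12, -5, 3).
v_3 = A·v_2 = (-29, -12, 7).
v_4 = A·v_3 = (-70, -29, 17).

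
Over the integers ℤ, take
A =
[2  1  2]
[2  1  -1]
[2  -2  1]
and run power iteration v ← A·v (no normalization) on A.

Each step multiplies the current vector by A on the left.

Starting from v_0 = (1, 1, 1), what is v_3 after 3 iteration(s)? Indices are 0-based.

v_0 = (1, 1, 1).
v_1 = A·v_0 = (5, 2, 1).
v_2 = A·v_1 = (14, 11, 7).
v_3 = A·v_2 = (53, 32, 13).

v_3 = (53, 32, 13)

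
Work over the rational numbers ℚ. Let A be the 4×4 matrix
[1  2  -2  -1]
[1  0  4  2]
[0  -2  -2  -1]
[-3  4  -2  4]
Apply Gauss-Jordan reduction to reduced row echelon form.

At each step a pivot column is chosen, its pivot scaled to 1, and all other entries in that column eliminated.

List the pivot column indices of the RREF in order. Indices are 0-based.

step 1: normalize row 0 (÷1) = (1, 2, -2, -1)
  row 1: subtract 1×row0 = (0, -2, 6, 3)
  row 3: subtract -3×row0 = (0, 10, -8, 1)
step 2: normalize row 1 (÷-2) = (0, 1, -3, -3/2)
  row 0: subtract 2×row1 = (1, 0, 4, 2)
  row 2: subtract -2×row1 = (0, 0, -8, -4)
  row 3: subtract 10×row1 = (0, 0, 22, 16)
step 3: normalize row 2 (÷-8) = (0, 0, 1, 1/2)
  row 0: subtract 4×row2 = (1, 0, 0, 0)
  row 1: subtract -3×row2 = (0, 1, 0, 0)
  row 3: subtract 22×row2 = (0, 0, 0, 5)
step 4: normalize row 3 (÷5) = (0, 0, 0, 1)
  row 2: subtract 1/2×row3 = (0, 0, 1, 0)

pivot columns: 0, 1, 2, 3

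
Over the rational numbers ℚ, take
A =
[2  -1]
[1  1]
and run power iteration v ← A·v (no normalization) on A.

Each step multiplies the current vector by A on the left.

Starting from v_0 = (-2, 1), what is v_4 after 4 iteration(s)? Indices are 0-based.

v_0 = (-2, 1).
v_1 = A·v_0 = (-5, -1).
v_2 = A·v_1 = (-9, -6).
v_3 = A·v_2 = (-12, -15).
v_4 = A·v_3 = (-9, -27).

v_4 = (-9, -27)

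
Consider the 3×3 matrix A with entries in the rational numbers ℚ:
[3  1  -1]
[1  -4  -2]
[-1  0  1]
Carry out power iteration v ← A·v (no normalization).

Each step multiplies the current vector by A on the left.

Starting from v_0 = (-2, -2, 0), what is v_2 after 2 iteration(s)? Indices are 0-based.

v_0 = (-2, -2, 0).
v_1 = A·v_0 = (-8, 6, 2).
v_2 = A·v_1 = (-20, -36, 10).

v_2 = (-20, -36, 10)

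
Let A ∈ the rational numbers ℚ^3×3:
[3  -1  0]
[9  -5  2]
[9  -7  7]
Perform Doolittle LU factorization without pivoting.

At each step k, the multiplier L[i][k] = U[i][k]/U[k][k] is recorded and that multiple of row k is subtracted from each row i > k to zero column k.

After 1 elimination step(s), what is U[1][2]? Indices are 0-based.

Step 1: pivot at (0,0) is 3.
  row1 ← row1 − (3)·row0  ⇒  L[1][0]=3, U row1=(0, -2, 2)
  row2 ← row2 − (3)·row0  ⇒  L[2][0]=3, U row2=(0, -4, 7)

U[1][2] = 2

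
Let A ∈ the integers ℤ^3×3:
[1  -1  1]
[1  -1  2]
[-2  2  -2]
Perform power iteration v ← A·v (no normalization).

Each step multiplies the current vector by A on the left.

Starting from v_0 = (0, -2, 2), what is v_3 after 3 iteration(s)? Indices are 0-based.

v_3 = (28, 48, -56)

v_0 = (0, -2, 2).
v_1 = A·v_0 = (4, 6, -8).
v_2 = A·v_1 = (-10, -18, 20).
v_3 = A·v_2 = (28, 48, -56).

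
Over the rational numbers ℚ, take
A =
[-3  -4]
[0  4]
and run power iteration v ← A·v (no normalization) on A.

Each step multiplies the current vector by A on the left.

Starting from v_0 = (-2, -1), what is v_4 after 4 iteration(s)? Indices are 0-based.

v_0 = (-2, -1).
v_1 = A·v_0 = (10, -4).
v_2 = A·v_1 = (-14, -16).
v_3 = A·v_2 = (106, -64).
v_4 = A·v_3 = (-62, -256).

v_4 = (-62, -256)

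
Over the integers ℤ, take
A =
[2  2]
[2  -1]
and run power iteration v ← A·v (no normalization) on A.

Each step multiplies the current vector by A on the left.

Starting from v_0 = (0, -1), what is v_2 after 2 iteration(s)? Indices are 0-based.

v_0 = (0, -1).
v_1 = A·v_0 = (-2, 1).
v_2 = A·v_1 = (-2, -5).

v_2 = (-2, -5)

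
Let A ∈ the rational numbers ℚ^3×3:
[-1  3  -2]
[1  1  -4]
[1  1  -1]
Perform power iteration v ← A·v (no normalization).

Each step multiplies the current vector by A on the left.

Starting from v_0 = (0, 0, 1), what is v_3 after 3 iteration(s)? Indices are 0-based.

v_0 = (0, 0, 1).
v_1 = A·v_0 = (-2, -4, -1).
v_2 = A·v_1 = (-8, -2, -5).
v_3 = A·v_2 = (12, 10, -5).

v_3 = (12, 10, -5)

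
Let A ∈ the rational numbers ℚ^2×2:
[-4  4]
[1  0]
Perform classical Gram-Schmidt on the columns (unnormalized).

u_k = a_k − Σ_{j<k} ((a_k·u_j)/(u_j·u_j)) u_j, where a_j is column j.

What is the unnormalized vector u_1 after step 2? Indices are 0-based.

Step 1: u_0 = a_0 = (-4, 1).
Step 2: u_1 = a_1 − (-16/17)·u_0 = (4/17, 16/17).

u_1 = (4/17, 16/17)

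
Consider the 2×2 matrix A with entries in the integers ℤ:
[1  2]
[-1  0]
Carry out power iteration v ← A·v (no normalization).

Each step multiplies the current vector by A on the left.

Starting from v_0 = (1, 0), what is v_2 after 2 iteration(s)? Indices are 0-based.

v_2 = (-1, -1)

v_0 = (1, 0).
v_1 = A·v_0 = (1, -1).
v_2 = A·v_1 = (-1, -1).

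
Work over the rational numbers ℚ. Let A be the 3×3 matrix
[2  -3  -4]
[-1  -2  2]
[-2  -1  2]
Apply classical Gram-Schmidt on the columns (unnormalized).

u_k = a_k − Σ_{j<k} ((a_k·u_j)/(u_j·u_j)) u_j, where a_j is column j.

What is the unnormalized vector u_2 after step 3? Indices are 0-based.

u_2 = (-21/61, 56/61, -49/61)

Step 1: u_0 = a_0 = (2, -1, -2).
Step 2: u_1 = a_1 − (-2/9)·u_0 = (-23/9, -20/9, -13/9).
Step 3: u_2 = a_2 − (-14/9)·u_0 − (13/61)·u_1 = (-21/61, 56/61, -49/61).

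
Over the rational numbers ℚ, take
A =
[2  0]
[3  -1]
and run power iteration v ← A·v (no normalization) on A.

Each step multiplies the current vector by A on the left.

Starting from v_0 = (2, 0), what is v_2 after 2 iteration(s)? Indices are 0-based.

v_0 = (2, 0).
v_1 = A·v_0 = (4, 6).
v_2 = A·v_1 = (8, 6).

v_2 = (8, 6)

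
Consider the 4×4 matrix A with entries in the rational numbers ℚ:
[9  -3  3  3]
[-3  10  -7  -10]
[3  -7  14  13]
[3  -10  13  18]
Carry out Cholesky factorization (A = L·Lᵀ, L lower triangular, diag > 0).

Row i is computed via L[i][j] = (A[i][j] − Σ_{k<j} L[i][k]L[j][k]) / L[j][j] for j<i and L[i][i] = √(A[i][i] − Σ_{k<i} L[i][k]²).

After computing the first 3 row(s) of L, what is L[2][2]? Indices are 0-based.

Step 1: L[0][0] = √(9) = 3.
  L[1][0] = (-3) / L[0][0] = -1.
Step 2: L[1][1] = √(9) = 3.
  L[2][0] = (3) / L[0][0] = 1.
  L[2][1] = (-6) / L[1][1] = -2.
Step 3: L[2][2] = √(9) = 3.

L[2][2] = 3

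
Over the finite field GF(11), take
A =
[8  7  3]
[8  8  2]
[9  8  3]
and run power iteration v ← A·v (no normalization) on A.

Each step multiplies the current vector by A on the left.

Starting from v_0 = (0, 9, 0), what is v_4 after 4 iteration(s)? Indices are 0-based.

v_4 = (9, 0, 0)

v_0 = (0, 9, 0).
v_1 = A·v_0 = (8, 6, 6).
v_2 = A·v_1 = (3, 3, 6).
v_3 = A·v_2 = (8, 5, 3).
v_4 = A·v_3 = (9, 0, 0).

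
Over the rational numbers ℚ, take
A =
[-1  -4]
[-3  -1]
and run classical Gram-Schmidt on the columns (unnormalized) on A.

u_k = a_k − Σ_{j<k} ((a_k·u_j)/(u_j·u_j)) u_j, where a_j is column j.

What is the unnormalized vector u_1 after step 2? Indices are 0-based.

u_1 = (-33/10, 11/10)

Step 1: u_0 = a_0 = (-1, -3).
Step 2: u_1 = a_1 − (7/10)·u_0 = (-33/10, 11/10).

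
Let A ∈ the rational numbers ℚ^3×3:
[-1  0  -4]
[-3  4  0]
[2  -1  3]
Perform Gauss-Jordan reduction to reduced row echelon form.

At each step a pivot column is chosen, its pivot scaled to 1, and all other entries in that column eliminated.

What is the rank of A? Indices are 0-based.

rank = 3

[1] R0 /= -1  ⇒  (1, 0, 4)
     R1 -= -3·R0  ⇒  (0, 4, 12)
     R2 -= 2·R0  ⇒  (0, -1, -5)
[2] R1 /= 4  ⇒  (0, 1, 3)
     R2 -= -1·R1  ⇒  (0, 0, -2)
[3] R2 /= -2  ⇒  (0, 0, 1)
     R0 -= 4·R2  ⇒  (1, 0, 0)
     R1 -= 3·R2  ⇒  (0, 1, 0)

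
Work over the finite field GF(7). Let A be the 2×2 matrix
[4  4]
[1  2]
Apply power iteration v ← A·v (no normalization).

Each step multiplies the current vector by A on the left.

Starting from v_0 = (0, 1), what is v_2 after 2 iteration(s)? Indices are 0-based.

v_2 = (3, 1)

v_0 = (0, 1).
v_1 = A·v_0 = (4, 2).
v_2 = A·v_1 = (3, 1).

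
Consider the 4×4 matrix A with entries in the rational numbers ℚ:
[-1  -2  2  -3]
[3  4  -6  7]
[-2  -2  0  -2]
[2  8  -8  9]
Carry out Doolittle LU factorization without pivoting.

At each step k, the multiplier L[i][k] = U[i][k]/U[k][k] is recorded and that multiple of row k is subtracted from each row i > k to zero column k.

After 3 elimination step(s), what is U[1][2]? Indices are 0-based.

k=0: U[0][0]=-1
  eliminate (1,0): mult=-3, new row 1: (0, -2, 0, -2); set L[1][0]=-3
  eliminate (2,0): mult=2, new row 2: (0, 2, -4, 4); set L[2][0]=2
  eliminate (3,0): mult=-2, new row 3: (0, 4, -4, 3); set L[3][0]=-2
k=1: U[1][1]=-2
  eliminate (2,1): mult=-1, new row 2: (0, 0, -4, 2); set L[2][1]=-1
  eliminate (3,1): mult=-2, new row 3: (0, 0, -4, -1); set L[3][1]=-2
k=2: U[2][2]=-4
  eliminate (3,2): mult=1, new row 3: (0, 0, 0, -3); set L[3][2]=1

U[1][2] = 0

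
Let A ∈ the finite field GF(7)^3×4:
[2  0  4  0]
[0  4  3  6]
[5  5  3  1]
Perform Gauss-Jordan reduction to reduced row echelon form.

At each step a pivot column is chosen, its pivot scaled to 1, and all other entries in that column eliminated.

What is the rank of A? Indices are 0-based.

rank = 3

step 1: normalize row 0 (÷2) = (1, 0, 2, 0)
  row 2: subtract 5×row0 = (0, 5, 0, 1)
step 2: normalize row 1 (÷4) = (0, 1, 6, 5)
  row 2: subtract 5×row1 = (0, 0, 5, 4)
step 3: normalize row 2 (÷5) = (0, 0, 1, 5)
  row 0: subtract 2×row2 = (1, 0, 0, 4)
  row 1: subtract 6×row2 = (0, 1, 0, 3)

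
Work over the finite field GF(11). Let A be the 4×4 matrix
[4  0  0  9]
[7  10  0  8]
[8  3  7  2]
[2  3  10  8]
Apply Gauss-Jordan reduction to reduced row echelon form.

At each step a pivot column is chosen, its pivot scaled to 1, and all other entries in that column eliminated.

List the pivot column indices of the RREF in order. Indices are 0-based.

pivot columns: 0, 1, 2, 3

pivot(0,0)=4: scale R0 → (1, 0, 0, 5)
  clear (1,0): R1 −= (7)R0 → (0, 10, 0, 6)
  clear (2,0): R2 −= (8)R0 → (0, 3, 7, 6)
  clear (3,0): R3 −= (2)R0 → (0, 3, 10, 9)
pivot(1,1)=10: scale R1 → (0, 1, 0, 5)
  clear (2,1): R2 −= (3)R1 → (0, 0, 7, 2)
  clear (3,1): R3 −= (3)R1 → (0, 0, 10, 5)
pivot(2,2)=7: scale R2 → (0, 0, 1, 5)
  clear (3,2): R3 −= (10)R2 → (0, 0, 0, 10)
pivot(3,3)=10: scale R3 → (0, 0, 0, 1)
  clear (0,3): R0 −= (5)R3 → (1, 0, 0, 0)
  clear (1,3): R1 −= (5)R3 → (0, 1, 0, 0)
  clear (2,3): R2 −= (5)R3 → (0, 0, 1, 0)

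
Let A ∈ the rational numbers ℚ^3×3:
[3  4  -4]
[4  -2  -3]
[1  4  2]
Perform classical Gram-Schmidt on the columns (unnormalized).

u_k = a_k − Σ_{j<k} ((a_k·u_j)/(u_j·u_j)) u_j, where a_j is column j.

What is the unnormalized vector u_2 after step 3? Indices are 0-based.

Step 1: u_0 = a_0 = (3, 4, 1).
Step 2: u_1 = a_1 − (4/13)·u_0 = (40/13, -42/13, 48/13).
Step 3: u_2 = a_2 − (-11/13)·u_0 − (31/218)·u_1 = (-207/109, 92/109, 253/109).

u_2 = (-207/109, 92/109, 253/109)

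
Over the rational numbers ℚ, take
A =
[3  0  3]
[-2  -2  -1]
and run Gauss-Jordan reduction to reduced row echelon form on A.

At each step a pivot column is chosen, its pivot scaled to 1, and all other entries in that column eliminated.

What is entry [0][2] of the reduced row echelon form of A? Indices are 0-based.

M[0][2] = 1

step 1: normalize row 0 (÷3) = (1, 0, 1)
  row 1: subtract -2×row0 = (0, -2, 1)
step 2: normalize row 1 (÷-2) = (0, 1, -1/2)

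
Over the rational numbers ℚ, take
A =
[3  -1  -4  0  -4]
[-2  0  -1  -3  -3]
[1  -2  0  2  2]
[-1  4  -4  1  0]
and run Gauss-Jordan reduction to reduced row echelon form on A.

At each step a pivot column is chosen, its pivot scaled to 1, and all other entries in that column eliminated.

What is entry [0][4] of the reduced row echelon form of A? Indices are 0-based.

step 1: normalize row 0 (÷3) = (1, -1/3, -4/3, 0, -4/3)
  row 1: subtract -2×row0 = (0, -2/3, -11/3, -3, -17/3)
  row 2: subtract 1×row0 = (0, -5/3, 4/3, 2, 10/3)
  row 3: subtract -1×row0 = (0, 11/3, -16/3, 1, -4/3)
step 2: normalize row 1 (÷-2/3) = (0, 1, 11/2, 9/2, 17/2)
  row 0: subtract -1/3×row1 = (1, 0, 1/2, 3/2, 3/2)
  row 2: subtract -5/3×row1 = (0, 0, 21/2, 19/2, 35/2)
  row 3: subtract 11/3×row1 = (0, 0, -51/2, -31/2, -65/2)
step 3: normalize row 2 (÷21/2) = (0, 0, 1, 19/21, 5/3)
  row 0: subtract 1/2×row2 = (1, 0, 0, 22/21, 2/3)
  row 1: subtract 11/2×row2 = (0, 1, 0, -10/21, -2/3)
  row 3: subtract -51/2×row2 = (0, 0, 0, 53/7, 10)
step 4: normalize row 3 (÷53/7) = (0, 0, 0, 1, 70/53)
  row 0: subtract 22/21×row3 = (1, 0, 0, 0, -38/53)
  row 1: subtract -10/21×row3 = (0, 1, 0, 0, -2/53)
  row 2: subtract 19/21×row3 = (0, 0, 1, 0, 25/53)

M[0][4] = -38/53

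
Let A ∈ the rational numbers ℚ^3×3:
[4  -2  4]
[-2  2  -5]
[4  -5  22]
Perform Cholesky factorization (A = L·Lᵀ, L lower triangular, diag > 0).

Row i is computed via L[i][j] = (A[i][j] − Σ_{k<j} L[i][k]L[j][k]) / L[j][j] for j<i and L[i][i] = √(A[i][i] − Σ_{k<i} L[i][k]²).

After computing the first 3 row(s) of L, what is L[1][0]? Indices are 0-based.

Step 1: L[0][0] = √(4) = 2.
  L[1][0] = (-2) / L[0][0] = -1.
Step 2: L[1][1] = √(1) = 1.
  L[2][0] = (4) / L[0][0] = 2.
  L[2][1] = (-3) / L[1][1] = -3.
Step 3: L[2][2] = √(9) = 3.

L[1][0] = -1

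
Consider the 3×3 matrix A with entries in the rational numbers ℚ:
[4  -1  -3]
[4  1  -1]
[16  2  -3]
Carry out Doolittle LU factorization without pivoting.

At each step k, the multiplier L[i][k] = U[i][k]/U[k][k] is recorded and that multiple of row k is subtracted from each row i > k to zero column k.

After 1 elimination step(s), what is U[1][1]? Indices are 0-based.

Step 1: pivot at (0,0) is 4.
  row1 ← row1 − (1)·row0  ⇒  L[1][0]=1, U row1=(0, 2, 2)
  row2 ← row2 − (4)·row0  ⇒  L[2][0]=4, U row2=(0, 6, 9)

U[1][1] = 2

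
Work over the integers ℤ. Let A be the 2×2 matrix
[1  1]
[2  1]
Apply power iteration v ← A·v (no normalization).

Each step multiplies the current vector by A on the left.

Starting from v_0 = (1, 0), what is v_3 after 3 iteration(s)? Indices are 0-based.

v_0 = (1, 0).
v_1 = A·v_0 = (1, 2).
v_2 = A·v_1 = (3, 4).
v_3 = A·v_2 = (7, 10).

v_3 = (7, 10)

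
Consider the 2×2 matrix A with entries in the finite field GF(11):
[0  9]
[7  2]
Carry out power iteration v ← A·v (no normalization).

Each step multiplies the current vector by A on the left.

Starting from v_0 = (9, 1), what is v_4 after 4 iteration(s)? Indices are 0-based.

v_4 = (3, 1)

v_0 = (9, 1).
v_1 = A·v_0 = (9, 10).
v_2 = A·v_1 = (2, 6).
v_3 = A·v_2 = (10, 4).
v_4 = A·v_3 = (3, 1).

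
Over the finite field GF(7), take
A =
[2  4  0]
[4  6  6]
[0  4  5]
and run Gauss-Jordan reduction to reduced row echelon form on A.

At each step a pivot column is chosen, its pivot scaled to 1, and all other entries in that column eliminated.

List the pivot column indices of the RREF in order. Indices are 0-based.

pivot columns: 0, 1, 2

pivot(0,0)=2: scale R0 → (1, 2, 0)
  clear (1,0): R1 −= (4)R0 → (0, 5, 6)
pivot(1,1)=5: scale R1 → (0, 1, 4)
  clear (0,1): R0 −= (2)R1 → (1, 0, 6)
  clear (2,1): R2 −= (4)R1 → (0, 0, 3)
pivot(2,2)=3: scale R2 → (0, 0, 1)
  clear (0,2): R0 −= (6)R2 → (1, 0, 0)
  clear (1,2): R1 −= (4)R2 → (0, 1, 0)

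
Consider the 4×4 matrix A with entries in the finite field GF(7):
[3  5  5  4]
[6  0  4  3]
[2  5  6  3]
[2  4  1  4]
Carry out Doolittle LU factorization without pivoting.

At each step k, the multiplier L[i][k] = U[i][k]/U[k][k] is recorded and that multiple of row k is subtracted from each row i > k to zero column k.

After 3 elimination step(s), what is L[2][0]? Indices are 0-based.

[col 0] pivot 3
  R1 -= 2*R0 → (0, 4, 1, 2)  (L[1][0] := 2)
  R2 -= 3*R0 → (0, 4, 5, 5)  (L[2][0] := 3)
  R3 -= 3*R0 → (0, 3, 0, 6)  (L[3][0] := 3)
[col 1] pivot 4
  R2 -= 1*R1 → (0, 0, 4, 3)  (L[2][1] := 1)
  R3 -= 6*R1 → (0, 0, 1, 1)  (L[3][1] := 6)
[col 2] pivot 4
  R3 -= 2*R2 → (0, 0, 0, 2)  (L[3][2] := 2)

L[2][0] = 3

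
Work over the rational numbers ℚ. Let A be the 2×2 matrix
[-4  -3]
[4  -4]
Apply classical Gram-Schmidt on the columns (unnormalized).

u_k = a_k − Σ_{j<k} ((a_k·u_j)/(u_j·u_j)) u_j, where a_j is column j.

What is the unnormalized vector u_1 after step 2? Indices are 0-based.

u_1 = (-7/2, -7/2)

Step 1: u_0 = a_0 = (-4, 4).
Step 2: u_1 = a_1 − (-1/8)·u_0 = (-7/2, -7/2).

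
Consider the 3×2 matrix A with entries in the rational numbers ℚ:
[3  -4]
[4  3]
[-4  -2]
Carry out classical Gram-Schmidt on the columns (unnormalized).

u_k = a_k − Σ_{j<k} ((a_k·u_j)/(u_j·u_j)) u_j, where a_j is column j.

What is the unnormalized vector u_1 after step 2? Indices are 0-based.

u_1 = (-188/41, 91/41, -50/41)

Step 1: u_0 = a_0 = (3, 4, -4).
Step 2: u_1 = a_1 − (8/41)·u_0 = (-188/41, 91/41, -50/41).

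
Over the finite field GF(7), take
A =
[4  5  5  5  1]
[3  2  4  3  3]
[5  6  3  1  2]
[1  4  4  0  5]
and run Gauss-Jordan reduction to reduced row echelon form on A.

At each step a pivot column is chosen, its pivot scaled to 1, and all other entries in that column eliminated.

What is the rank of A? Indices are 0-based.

step 1: normalize row 0 (÷4) = (1, 3, 3, 3, 2)
  row 1: subtract 3×row0 = (0, 0, 2, 1, 4)
  row 2: subtract 5×row0 = (0, 5, 2, 0, 6)
  row 3: subtract 1×row0 = (0, 1, 1, 4, 3)
step 2: exchange rows 1,2
step 2: normalize row 1 (÷5) = (0, 1, 6, 0, 4)
  row 0: subtract 3×row1 = (1, 0, 6, 3, 4)
  row 3: subtract 1×row1 = (0, 0, 2, 4, 6)
step 3: normalize row 2 (÷2) = (0, 0, 1, 4, 2)
  row 0: subtract 6×row2 = (1, 0, 0, 0, 6)
  row 1: subtract 6×row2 = (0, 1, 0, 4, 6)
  row 3: subtract 2×row2 = (0, 0, 0, 3, 2)
step 4: normalize row 3 (÷3) = (0, 0, 0, 1, 3)
  row 1: subtract 4×row3 = (0, 1, 0, 0, 1)
  row 2: subtract 4×row3 = (0, 0, 1, 0, 4)

rank = 4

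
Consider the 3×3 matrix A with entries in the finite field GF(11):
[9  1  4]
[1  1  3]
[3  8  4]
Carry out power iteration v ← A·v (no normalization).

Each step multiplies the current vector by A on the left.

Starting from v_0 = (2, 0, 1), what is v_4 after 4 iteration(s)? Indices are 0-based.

v_4 = (2, 7, 3)

v_0 = (2, 0, 1).
v_1 = A·v_0 = (0, 5, 10).
v_2 = A·v_1 = (1, 2, 3).
v_3 = A·v_2 = (1, 1, 9).
v_4 = A·v_3 = (2, 7, 3).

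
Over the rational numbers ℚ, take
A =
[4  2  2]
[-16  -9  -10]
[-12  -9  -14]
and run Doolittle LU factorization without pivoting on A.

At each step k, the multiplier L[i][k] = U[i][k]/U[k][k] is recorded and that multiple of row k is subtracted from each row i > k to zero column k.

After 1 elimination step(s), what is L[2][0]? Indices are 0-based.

L[2][0] = -3

Step 1: pivot at (0,0) is 4.
  row1 ← row1 − (-4)·row0  ⇒  L[1][0]=-4, U row1=(0, -1, -2)
  row2 ← row2 − (-3)·row0  ⇒  L[2][0]=-3, U row2=(0, -3, -8)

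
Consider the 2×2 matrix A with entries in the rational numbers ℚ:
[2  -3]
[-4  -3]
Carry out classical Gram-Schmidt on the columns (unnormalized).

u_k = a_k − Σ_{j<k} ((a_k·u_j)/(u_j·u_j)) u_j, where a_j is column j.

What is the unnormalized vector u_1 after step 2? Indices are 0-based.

Step 1: u_0 = a_0 = (2, -4).
Step 2: u_1 = a_1 − (3/10)·u_0 = (-18/5, -9/5).

u_1 = (-18/5, -9/5)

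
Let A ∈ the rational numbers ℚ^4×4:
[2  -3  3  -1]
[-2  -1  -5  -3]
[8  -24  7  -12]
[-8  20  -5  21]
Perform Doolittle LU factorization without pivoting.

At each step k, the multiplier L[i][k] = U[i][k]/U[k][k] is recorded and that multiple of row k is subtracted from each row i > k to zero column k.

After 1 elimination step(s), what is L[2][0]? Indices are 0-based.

L[2][0] = 4

k=0: U[0][0]=2
  eliminate (1,0): mult=-1, new row 1: (0, -4, -2, -4); set L[1][0]=-1
  eliminate (2,0): mult=4, new row 2: (0, -12, -5, -8); set L[2][0]=4
  eliminate (3,0): mult=-4, new row 3: (0, 8, 7, 17); set L[3][0]=-4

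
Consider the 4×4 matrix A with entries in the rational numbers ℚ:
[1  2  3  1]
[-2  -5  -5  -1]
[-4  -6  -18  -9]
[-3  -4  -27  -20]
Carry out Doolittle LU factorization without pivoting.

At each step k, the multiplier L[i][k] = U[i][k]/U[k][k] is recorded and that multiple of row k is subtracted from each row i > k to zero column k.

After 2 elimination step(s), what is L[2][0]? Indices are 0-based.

k=0: U[0][0]=1
  eliminate (1,0): mult=-2, new row 1: (0, -1, 1, 1); set L[1][0]=-2
  eliminate (2,0): mult=-4, new row 2: (0, 2, -6, -5); set L[2][0]=-4
  eliminate (3,0): mult=-3, new row 3: (0, 2, -18, -17); set L[3][0]=-3
k=1: U[1][1]=-1
  eliminate (2,1): mult=-2, new row 2: (0, 0, -4, -3); set L[2][1]=-2
  eliminate (3,1): mult=-2, new row 3: (0, 0, -16, -15); set L[3][1]=-2

L[2][0] = -4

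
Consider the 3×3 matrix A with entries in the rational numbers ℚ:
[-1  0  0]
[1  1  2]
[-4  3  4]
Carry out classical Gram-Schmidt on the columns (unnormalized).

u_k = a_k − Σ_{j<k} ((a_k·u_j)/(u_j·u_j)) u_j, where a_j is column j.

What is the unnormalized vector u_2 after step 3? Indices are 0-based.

u_2 = (14/59, 6/59, -2/59)

Step 1: u_0 = a_0 = (-1, 1, -4).
Step 2: u_1 = a_1 − (-11/18)·u_0 = (-11/18, 29/18, 5/9).
Step 3: u_2 = a_2 − (-7/9)·u_0 − (98/59)·u_1 = (14/59, 6/59, -2/59).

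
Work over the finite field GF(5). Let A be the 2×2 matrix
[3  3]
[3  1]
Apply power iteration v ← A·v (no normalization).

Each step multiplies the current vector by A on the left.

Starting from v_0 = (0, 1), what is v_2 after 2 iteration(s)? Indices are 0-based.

v_2 = (2, 0)

v_0 = (0, 1).
v_1 = A·v_0 = (3, 1).
v_2 = A·v_1 = (2, 0).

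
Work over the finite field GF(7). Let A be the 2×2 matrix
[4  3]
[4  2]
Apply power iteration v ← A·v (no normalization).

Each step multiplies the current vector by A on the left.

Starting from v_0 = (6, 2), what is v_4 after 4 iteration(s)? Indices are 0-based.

v_4 = (4, 5)

v_0 = (6, 2).
v_1 = A·v_0 = (2, 0).
v_2 = A·v_1 = (1, 1).
v_3 = A·v_2 = (0, 6).
v_4 = A·v_3 = (4, 5).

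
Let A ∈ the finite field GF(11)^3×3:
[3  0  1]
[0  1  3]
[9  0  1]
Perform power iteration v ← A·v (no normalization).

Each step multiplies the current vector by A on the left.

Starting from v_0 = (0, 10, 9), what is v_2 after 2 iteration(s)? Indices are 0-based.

v_2 = (3, 9, 2)

v_0 = (0, 10, 9).
v_1 = A·v_0 = (9, 4, 9).
v_2 = A·v_1 = (3, 9, 2).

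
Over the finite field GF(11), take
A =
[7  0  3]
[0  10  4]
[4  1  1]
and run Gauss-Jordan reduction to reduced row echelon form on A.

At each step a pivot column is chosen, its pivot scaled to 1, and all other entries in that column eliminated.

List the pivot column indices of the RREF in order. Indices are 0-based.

step 1: normalize row 0 (÷7) = (1, 0, 2)
  row 2: subtract 4×row0 = (0, 1, 4)
step 2: normalize row 1 (÷10) = (0, 1, 7)
  row 2: subtract 1×row1 = (0, 0, 8)
step 3: normalize row 2 (÷8) = (0, 0, 1)
  row 0: subtract 2×row2 = (1, 0, 0)
  row 1: subtract 7×row2 = (0, 1, 0)

pivot columns: 0, 1, 2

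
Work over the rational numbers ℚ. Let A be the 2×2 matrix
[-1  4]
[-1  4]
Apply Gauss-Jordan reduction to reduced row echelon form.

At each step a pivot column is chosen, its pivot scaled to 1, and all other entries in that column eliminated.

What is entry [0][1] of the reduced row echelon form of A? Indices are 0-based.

pivot(0,0)=-1: scale R0 → (1, -4)
  clear (1,0): R1 −= (-1)R0 → (0, 0)
col 1: no nonzero at/below row 1; advance.

M[0][1] = -4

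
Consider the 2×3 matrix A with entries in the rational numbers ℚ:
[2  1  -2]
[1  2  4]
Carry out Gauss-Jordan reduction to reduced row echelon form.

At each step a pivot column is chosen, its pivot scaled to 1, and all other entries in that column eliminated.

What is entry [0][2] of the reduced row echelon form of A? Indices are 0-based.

pivot(0,0)=2: scale R0 → (1, 1/2, -1)
  clear (1,0): R1 −= (1)R0 → (0, 3/2, 5)
pivot(1,1)=3/2: scale R1 → (0, 1, 10/3)
  clear (0,1): R0 −= (1/2)R1 → (1, 0, -8/3)

M[0][2] = -8/3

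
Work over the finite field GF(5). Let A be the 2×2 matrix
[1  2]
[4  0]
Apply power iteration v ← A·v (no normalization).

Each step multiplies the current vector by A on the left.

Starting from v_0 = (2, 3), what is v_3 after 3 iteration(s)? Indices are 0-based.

v_3 = (3, 1)

v_0 = (2, 3).
v_1 = A·v_0 = (3, 3).
v_2 = A·v_1 = (4, 2).
v_3 = A·v_2 = (3, 1).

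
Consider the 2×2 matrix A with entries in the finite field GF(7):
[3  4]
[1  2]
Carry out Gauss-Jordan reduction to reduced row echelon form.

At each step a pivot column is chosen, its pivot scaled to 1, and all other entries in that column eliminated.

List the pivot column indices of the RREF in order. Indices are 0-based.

step 1: normalize row 0 (÷3) = (1, 6)
  row 1: subtract 1×row0 = (0, 3)
step 2: normalize row 1 (÷3) = (0, 1)
  row 0: subtract 6×row1 = (1, 0)

pivot columns: 0, 1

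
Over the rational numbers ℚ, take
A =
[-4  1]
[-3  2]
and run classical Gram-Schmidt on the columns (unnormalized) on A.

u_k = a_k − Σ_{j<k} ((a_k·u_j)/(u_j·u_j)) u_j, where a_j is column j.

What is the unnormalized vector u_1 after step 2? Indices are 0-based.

u_1 = (-3/5, 4/5)

Step 1: u_0 = a_0 = (-4, -3).
Step 2: u_1 = a_1 − (-2/5)·u_0 = (-3/5, 4/5).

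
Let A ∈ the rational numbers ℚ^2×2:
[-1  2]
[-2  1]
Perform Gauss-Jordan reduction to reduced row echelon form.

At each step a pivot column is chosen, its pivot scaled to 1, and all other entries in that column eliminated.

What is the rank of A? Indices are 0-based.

rank = 2

[1] R0 /= -1  ⇒  (1, -2)
     R1 -= -2·R0  ⇒  (0, -3)
[2] R1 /= -3  ⇒  (0, 1)
     R0 -= -2·R1  ⇒  (1, 0)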